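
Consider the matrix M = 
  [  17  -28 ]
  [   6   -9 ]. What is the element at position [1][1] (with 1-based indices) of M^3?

713

Characteristic polynomial: μ^2 - 8μ + 15 = (μ - 5)(μ - 3), so the eigenvalues are 3, 5.
μ=3: eigenvector (2, 1).
μ=5: eigenvector (7, 3).
P = [[2, 7], [1, 3]], D = diag(3, 5), P⁻¹ = [[-3, 7], [1, -2]].
M³ = P·diag(27, 125)·P⁻¹ = [[713, -1372], [294, -561]].
The requested entry is 713.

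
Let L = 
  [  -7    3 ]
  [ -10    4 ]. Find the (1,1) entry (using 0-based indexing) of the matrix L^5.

Characteristic polynomial: t^2 + 3t + 2 = (t + 1)(t + 2), so the eigenvalues are -2, -1.
t=-2: eigenvector (-3, -5).
t=-1: eigenvector (1, 2).
P = [[-3, 1], [-5, 2]], D = diag(-2, -1), P⁻¹ = [[-2, 1], [-5, 3]].
L⁵ = P·diag(-32, -1)·P⁻¹ = [[-187, 93], [-310, 154]].
The requested entry is 154.

154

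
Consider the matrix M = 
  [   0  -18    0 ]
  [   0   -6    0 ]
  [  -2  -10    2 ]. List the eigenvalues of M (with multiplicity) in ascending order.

-6, 0, 2

Characteristic polynomial: p(μ) = μ^3 + 4μ^2 - 12μ = μ(μ - 2)(μ + 6).
Roots (with multiplicity): -6, 0, 2.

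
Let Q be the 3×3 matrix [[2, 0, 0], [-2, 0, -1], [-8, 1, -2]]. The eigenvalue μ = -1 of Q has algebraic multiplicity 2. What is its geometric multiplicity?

1

Q + 1I = [[3, 0, 0], [-2, 1, -1], [-8, 1, -1]].
This matrix has rank 2, so its null space has dimension 3 − 2 = 1.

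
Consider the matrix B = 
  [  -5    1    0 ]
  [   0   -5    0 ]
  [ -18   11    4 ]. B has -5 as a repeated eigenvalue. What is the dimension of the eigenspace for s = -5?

B + 5I = [[0, 1, 0], [0, 0, 0], [-18, 11, 9]].
This matrix has rank 2, so its null space has dimension 3 − 2 = 1.

1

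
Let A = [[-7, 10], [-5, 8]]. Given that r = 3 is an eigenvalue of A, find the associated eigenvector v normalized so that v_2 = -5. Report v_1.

A − 3I = [[-10, 10], [-5, 5]].
Solving (A − 3I)v = 0 gives the eigenspace spanned by (-5, -5).
With v_2 = -5, v = (-5, -5), so v_1 = -5.

-5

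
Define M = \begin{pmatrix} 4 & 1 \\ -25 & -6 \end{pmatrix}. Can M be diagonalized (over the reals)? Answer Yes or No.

No

Characteristic polynomial: p(r) = r^2 + 2r + 1 = (r + 1)^2.
r = -1 has algebraic multiplicity 2; rank(M + 1I) = 1, so geometric multiplicity = 1.
Geometric multiplicity < algebraic multiplicity, so M is not diagonalizable.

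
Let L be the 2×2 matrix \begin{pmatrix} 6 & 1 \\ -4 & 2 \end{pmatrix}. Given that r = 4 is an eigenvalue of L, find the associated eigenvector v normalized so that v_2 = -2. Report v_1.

1

L − 4I = [[2, 1], [-4, -2]].
Solving (L − 4I)v = 0 gives the eigenspace spanned by (1, -2).
With v_2 = -2, v = (1, -2), so v_1 = 1.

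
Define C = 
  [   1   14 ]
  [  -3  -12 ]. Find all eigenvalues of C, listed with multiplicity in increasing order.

-6, -5

Characteristic polynomial: p(r) = r^2 + 11r + 30 = (r + 5)(r + 6).
Roots (with multiplicity): -6, -5.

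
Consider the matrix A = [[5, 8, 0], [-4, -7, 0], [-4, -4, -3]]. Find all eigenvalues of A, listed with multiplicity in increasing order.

Characteristic polynomial: p(μ) = μ^3 + 5μ^2 + 3μ - 9 = (μ - 1)(μ + 3)^2.
Roots (with multiplicity): -3, -3, 1.

-3, -3, 1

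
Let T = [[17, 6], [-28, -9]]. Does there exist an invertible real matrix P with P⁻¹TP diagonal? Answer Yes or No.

Yes

Characteristic polynomial: p(μ) = μ^2 - 8μ + 15 = (μ - 5)(μ - 3).
All 2 eigenvalues are distinct, so T is diagonalizable.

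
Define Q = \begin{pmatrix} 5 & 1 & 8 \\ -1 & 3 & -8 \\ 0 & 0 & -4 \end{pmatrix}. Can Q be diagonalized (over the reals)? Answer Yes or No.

Characteristic polynomial: p(s) = s^3 - 4s^2 - 16s + 64 = (s - 4)^2(s + 4).
s = 4 has algebraic multiplicity 2; rank(Q − 4I) = 2, so geometric multiplicity = 1.
Geometric multiplicity < algebraic multiplicity, so Q is not diagonalizable.

No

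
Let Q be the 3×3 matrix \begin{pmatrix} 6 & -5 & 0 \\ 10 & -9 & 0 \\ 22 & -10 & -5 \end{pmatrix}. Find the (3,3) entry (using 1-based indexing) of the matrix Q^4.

625

Characteristic polynomial: s^3 + 8s^2 + 11s - 20 = (s - 1)(s + 4)(s + 5), so the eigenvalues are -5, -4, 1.
s=-4: eigenvector (1, 2, 2).
s=1: eigenvector (-1, -1, -2).
s=-5: eigenvector (0, 0, 1).
P = [[1, -1, 0], [2, -1, 0], [2, -2, 1]], D = diag(-4, 1, -5), P⁻¹ = [[-1, 1, 0], [-2, 1, 0], [-2, 0, 1]].
Q⁴ = P·diag(256, 1, 625)·P⁻¹ = [[-254, 255, 0], [-510, 511, 0], [-1758, 510, 625]].
The requested entry is 625.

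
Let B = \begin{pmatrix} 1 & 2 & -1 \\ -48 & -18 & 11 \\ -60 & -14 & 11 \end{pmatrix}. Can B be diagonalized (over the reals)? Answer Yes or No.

No

Characteristic polynomial: p(r) = r^3 + 6r^2 - 15r - 100 = (r - 4)(r + 5)^2.
r = -5 has algebraic multiplicity 2; rank(B + 5I) = 2, so geometric multiplicity = 1.
Geometric multiplicity < algebraic multiplicity, so B is not diagonalizable.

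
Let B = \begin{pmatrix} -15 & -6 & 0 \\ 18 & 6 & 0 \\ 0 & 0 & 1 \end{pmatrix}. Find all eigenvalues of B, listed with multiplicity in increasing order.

Characteristic polynomial: p(r) = r^3 + 8r^2 + 9r - 18 = (r - 1)(r + 3)(r + 6).
Roots (with multiplicity): -6, -3, 1.

-6, -3, 1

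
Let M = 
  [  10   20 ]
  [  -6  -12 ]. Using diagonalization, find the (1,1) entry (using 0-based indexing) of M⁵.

-192

Characteristic polynomial: μ^2 + 2μ = μ(μ + 2), so the eigenvalues are -2, 0.
μ=-2: eigenvector (-5, 3).
μ=0: eigenvector (-2, 1).
P = [[-5, -2], [3, 1]], D = diag(-2, 0), P⁻¹ = [[1, 2], [-3, -5]].
M⁵ = P·diag(-32, 0)·P⁻¹ = [[160, 320], [-96, -192]].
The requested entry is -192.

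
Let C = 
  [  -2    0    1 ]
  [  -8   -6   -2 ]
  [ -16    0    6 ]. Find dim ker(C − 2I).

1

C − 2I = [[-4, 0, 1], [-8, -8, -2], [-16, 0, 4]].
This matrix has rank 2, so its null space has dimension 3 − 2 = 1.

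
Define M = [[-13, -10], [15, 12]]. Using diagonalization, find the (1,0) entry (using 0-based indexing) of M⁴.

-195

Characteristic polynomial: s^2 + s - 6 = (s - 2)(s + 3), so the eigenvalues are -3, 2.
s=2: eigenvector (-2, 3).
s=-3: eigenvector (-1, 1).
P = [[-2, -1], [3, 1]], D = diag(2, -3), P⁻¹ = [[1, 1], [-3, -2]].
M⁴ = P·diag(16, 81)·P⁻¹ = [[211, 130], [-195, -114]].
The requested entry is -195.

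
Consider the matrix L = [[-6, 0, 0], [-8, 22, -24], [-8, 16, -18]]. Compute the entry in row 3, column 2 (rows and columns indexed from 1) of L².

Characteristic polynomial: λ^3 + 2λ^2 - 36λ - 72 = (λ - 6)(λ + 2)(λ + 6), so the eigenvalues are -6, -2, 6.
λ=-6: eigenvector (1, 2, 2).
λ=6: eigenvector (0, 3, 2).
λ=-2: eigenvector (0, 1, 1).
P = [[1, 0, 0], [2, 3, 1], [2, 2, 1]], D = diag(-6, 6, -2), P⁻¹ = [[1, 0, 0], [0, 1, -1], [-2, -2, 3]].
L² = P·diag(36, 36, 4)·P⁻¹ = [[36, 0, 0], [64, 100, -96], [64, 64, -60]].
The requested entry is 64.

64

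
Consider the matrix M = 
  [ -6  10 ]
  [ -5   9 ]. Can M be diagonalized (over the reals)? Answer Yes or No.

Characteristic polynomial: p(s) = s^2 - 3s - 4 = (s - 4)(s + 1).
All 2 eigenvalues are distinct, so M is diagonalizable.

Yes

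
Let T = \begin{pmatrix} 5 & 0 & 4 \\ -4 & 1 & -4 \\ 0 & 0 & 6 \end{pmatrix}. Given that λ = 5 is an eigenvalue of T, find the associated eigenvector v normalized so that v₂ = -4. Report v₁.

4

T − 5I = [[0, 0, 4], [-4, -4, -4], [0, 0, 1]].
Solving (T − 5I)v = 0 gives the eigenspace spanned by (4, -4, 0).
With v₂ = -4, v = (4, -4, 0), so v₁ = 4.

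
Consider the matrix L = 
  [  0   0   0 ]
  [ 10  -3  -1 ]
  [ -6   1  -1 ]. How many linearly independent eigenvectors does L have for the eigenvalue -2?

1

L + 2I = [[2, 0, 0], [10, -1, -1], [-6, 1, 1]].
This matrix has rank 2, so its null space has dimension 3 − 2 = 1.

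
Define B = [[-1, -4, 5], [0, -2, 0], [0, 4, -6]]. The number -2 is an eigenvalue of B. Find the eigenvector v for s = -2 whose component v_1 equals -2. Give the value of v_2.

B + 2I = [[1, -4, 5], [0, 0, 0], [0, 4, -4]].
Solving (B + 2I)v = 0 gives the eigenspace spanned by (-2, 2, 2).
With v_1 = -2, v = (-2, 2, 2), so v_2 = 2.

2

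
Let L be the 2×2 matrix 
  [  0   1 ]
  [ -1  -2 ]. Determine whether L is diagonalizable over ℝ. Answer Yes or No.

Characteristic polynomial: p(λ) = λ^2 + 2λ + 1 = (λ + 1)^2.
λ = -1 has algebraic multiplicity 2; rank(L + 1I) = 1, so geometric multiplicity = 1.
Geometric multiplicity < algebraic multiplicity, so L is not diagonalizable.

No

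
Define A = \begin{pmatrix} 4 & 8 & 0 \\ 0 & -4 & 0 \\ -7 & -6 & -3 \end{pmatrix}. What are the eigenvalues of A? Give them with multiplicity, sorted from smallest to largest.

-4, -3, 4

Characteristic polynomial: p(r) = r^3 + 3r^2 - 16r - 48 = (r - 4)(r + 3)(r + 4).
Roots (with multiplicity): -4, -3, 4.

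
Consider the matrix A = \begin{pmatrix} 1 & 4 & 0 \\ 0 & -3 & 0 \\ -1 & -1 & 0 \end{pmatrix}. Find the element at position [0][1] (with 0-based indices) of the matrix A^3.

28

Characteristic polynomial: s^3 + 2s^2 - 3s = s(s - 1)(s + 3), so the eigenvalues are -3, 0, 1.
s=-3: eigenvector (-1, 1, 0).
s=1: eigenvector (1, 0, -1).
s=0: eigenvector (0, 0, 1).
P = [[-1, 1, 0], [1, 0, 0], [0, -1, 1]], D = diag(-3, 1, 0), P⁻¹ = [[0, 1, 0], [1, 1, 0], [1, 1, 1]].
A³ = P·diag(-27, 1, 0)·P⁻¹ = [[1, 28, 0], [0, -27, 0], [-1, -1, 0]].
The requested entry is 28.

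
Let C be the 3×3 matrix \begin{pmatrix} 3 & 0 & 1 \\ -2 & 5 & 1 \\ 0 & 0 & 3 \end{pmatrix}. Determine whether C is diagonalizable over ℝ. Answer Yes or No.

Characteristic polynomial: p(s) = s^3 - 11s^2 + 39s - 45 = (s - 5)(s - 3)^2.
s = 3 has algebraic multiplicity 2; rank(C − 3I) = 2, so geometric multiplicity = 1.
Geometric multiplicity < algebraic multiplicity, so C is not diagonalizable.

No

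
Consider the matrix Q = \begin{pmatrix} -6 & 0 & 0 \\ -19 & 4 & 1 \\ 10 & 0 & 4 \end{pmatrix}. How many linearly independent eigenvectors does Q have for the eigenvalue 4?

Q − 4I = [[-10, 0, 0], [-19, 0, 1], [10, 0, 0]].
This matrix has rank 2, so its null space has dimension 3 − 2 = 1.

1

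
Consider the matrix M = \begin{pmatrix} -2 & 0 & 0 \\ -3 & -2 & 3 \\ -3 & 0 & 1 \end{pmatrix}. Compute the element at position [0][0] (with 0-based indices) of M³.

Characteristic polynomial: r^3 + 3r^2 - 4 = (r - 1)(r + 2)^2, so the eigenvalues are -2, -2, 1.
r=-2: eigenvector (1, -2, 1).
r=1: eigenvector (0, 1, 1).
r=-2: eigenvector (0, 1, 0).
P = [[1, 0, 0], [-2, 1, 1], [1, 1, 0]], D = diag(-2, 1, -2), P⁻¹ = [[1, 0, 0], [-1, 0, 1], [3, 1, -1]].
M³ = P·diag(-8, 1, -8)·P⁻¹ = [[-8, 0, 0], [-9, -8, 9], [-9, 0, 1]].
The requested entry is -8.

-8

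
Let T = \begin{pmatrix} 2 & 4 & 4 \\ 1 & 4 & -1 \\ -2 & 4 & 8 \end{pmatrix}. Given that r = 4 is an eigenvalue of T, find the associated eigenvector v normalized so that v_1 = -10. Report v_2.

T − 4I = [[-2, 4, 4], [1, 0, -1], [-2, 4, 4]].
Solving (T − 4I)v = 0 gives the eigenspace spanned by (-10, 5, -10).
With v_1 = -10, v = (-10, 5, -10), so v_2 = 5.

5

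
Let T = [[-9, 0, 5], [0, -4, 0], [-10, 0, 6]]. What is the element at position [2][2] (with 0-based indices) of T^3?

66

Characteristic polynomial: s^3 + 7s^2 + 8s - 16 = (s - 1)(s + 4)^2, so the eigenvalues are -4, -4, 1.
s=1: eigenvector (-1, 0, -2).
s=-4: eigenvector (-2, 1, -2).
s=-4: eigenvector (1, 0, 1).
P = [[-1, -2, 1], [0, 1, 0], [-2, -2, 1]], D = diag(1, -4, -4), P⁻¹ = [[1, 0, -1], [0, 1, 0], [2, 2, -1]].
T³ = P·diag(1, -64, -64)·P⁻¹ = [[-129, 0, 65], [0, -64, 0], [-130, 0, 66]].
The requested entry is 66.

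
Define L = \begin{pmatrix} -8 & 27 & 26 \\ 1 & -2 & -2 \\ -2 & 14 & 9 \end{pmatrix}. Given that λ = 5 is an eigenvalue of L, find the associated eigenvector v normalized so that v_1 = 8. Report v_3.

4

L − 5I = [[-13, 27, 26], [1, -7, -2], [-2, 14, 4]].
Solving (L − 5I)v = 0 gives the eigenspace spanned by (8, 0, 4).
With v_1 = 8, v = (8, 0, 4), so v_3 = 4.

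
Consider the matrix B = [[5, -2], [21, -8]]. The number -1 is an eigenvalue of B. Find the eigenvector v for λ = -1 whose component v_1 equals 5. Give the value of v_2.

B + 1I = [[6, -2], [21, -7]].
Solving (B + 1I)v = 0 gives the eigenspace spanned by (5, 15).
With v_1 = 5, v = (5, 15), so v_2 = 15.

15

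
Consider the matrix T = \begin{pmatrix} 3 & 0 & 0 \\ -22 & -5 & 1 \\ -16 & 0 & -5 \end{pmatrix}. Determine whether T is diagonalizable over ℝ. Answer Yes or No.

No

Characteristic polynomial: p(r) = r^3 + 7r^2 - 5r - 75 = (r - 3)(r + 5)^2.
r = -5 has algebraic multiplicity 2; rank(T + 5I) = 2, so geometric multiplicity = 1.
Geometric multiplicity < algebraic multiplicity, so T is not diagonalizable.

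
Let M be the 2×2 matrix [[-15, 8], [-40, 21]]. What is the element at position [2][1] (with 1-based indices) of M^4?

-6240

Characteristic polynomial: μ^2 - 6μ + 5 = (μ - 5)(μ - 1), so the eigenvalues are 1, 5.
μ=1: eigenvector (1, 2).
μ=5: eigenvector (2, 5).
P = [[1, 2], [2, 5]], D = diag(1, 5), P⁻¹ = [[5, -2], [-2, 1]].
M⁴ = P·diag(1, 625)·P⁻¹ = [[-2495, 1248], [-6240, 3121]].
The requested entry is -6240.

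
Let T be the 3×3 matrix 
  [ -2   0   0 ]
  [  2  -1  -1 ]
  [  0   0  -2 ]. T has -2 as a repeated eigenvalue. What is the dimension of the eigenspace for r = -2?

2

T + 2I = [[0, 0, 0], [2, 1, -1], [0, 0, 0]].
This matrix has rank 1, so its null space has dimension 3 − 1 = 2.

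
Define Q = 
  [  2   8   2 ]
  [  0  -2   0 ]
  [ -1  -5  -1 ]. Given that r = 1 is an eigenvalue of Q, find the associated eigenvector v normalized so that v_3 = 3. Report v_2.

Q − 1I = [[1, 8, 2], [0, -3, 0], [-1, -5, -2]].
Solving (Q − 1I)v = 0 gives the eigenspace spanned by (-6, 0, 3).
With v_3 = 3, v = (-6, 0, 3), so v_2 = 0.

0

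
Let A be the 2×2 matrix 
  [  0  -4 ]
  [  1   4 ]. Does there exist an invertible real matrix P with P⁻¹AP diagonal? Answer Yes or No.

No

Characteristic polynomial: p(t) = t^2 - 4t + 4 = (t - 2)^2.
t = 2 has algebraic multiplicity 2; rank(A − 2I) = 1, so geometric multiplicity = 1.
Geometric multiplicity < algebraic multiplicity, so A is not diagonalizable.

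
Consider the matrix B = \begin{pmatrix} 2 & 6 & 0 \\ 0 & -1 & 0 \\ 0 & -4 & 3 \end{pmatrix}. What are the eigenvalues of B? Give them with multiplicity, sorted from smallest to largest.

Characteristic polynomial: p(μ) = μ^3 - 4μ^2 + μ + 6 = (μ - 3)(μ - 2)(μ + 1).
Roots (with multiplicity): -1, 2, 3.

-1, 2, 3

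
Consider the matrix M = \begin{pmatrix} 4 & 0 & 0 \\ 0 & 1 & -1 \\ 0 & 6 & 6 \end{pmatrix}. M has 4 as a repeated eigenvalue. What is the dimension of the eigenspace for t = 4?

2

M − 4I = [[0, 0, 0], [0, -3, -1], [0, 6, 2]].
This matrix has rank 1, so its null space has dimension 3 − 1 = 2.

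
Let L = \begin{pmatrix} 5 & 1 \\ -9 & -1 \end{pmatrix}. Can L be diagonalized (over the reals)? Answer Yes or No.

Characteristic polynomial: p(t) = t^2 - 4t + 4 = (t - 2)^2.
t = 2 has algebraic multiplicity 2; rank(L − 2I) = 1, so geometric multiplicity = 1.
Geometric multiplicity < algebraic multiplicity, so L is not diagonalizable.

No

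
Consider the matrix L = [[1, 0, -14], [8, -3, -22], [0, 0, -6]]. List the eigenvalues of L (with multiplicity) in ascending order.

-6, -3, 1

Characteristic polynomial: p(s) = s^3 + 8s^2 + 9s - 18 = (s - 1)(s + 3)(s + 6).
Roots (with multiplicity): -6, -3, 1.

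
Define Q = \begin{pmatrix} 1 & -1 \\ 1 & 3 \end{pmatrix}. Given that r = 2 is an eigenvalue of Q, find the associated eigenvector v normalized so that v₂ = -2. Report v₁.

Q − 2I = [[-1, -1], [1, 1]].
Solving (Q − 2I)v = 0 gives the eigenspace spanned by (2, -2).
With v₂ = -2, v = (2, -2), so v₁ = 2.

2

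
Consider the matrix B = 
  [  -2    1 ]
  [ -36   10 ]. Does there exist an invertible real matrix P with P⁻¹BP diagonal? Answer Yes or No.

No

Characteristic polynomial: p(r) = r^2 - 8r + 16 = (r - 4)^2.
r = 4 has algebraic multiplicity 2; rank(B − 4I) = 1, so geometric multiplicity = 1.
Geometric multiplicity < algebraic multiplicity, so B is not diagonalizable.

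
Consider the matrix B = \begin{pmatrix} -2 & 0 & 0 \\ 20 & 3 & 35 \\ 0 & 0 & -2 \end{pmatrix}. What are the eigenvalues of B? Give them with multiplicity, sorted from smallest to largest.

Characteristic polynomial: p(r) = r^3 + r^2 - 8r - 12 = (r - 3)(r + 2)^2.
Roots (with multiplicity): -2, -2, 3.

-2, -2, 3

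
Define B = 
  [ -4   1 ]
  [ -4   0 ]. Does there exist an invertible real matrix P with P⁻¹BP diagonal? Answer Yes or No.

Characteristic polynomial: p(r) = r^2 + 4r + 4 = (r + 2)^2.
r = -2 has algebraic multiplicity 2; rank(B + 2I) = 1, so geometric multiplicity = 1.
Geometric multiplicity < algebraic multiplicity, so B is not diagonalizable.

No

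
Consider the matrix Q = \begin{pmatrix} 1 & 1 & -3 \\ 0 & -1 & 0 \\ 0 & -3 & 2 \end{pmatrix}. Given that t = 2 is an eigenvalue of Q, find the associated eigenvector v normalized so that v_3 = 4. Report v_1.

-12

Q − 2I = [[-1, 1, -3], [0, -3, 0], [0, -3, 0]].
Solving (Q − 2I)v = 0 gives the eigenspace spanned by (-12, 0, 4).
With v_3 = 4, v = (-12, 0, 4), so v_1 = -12.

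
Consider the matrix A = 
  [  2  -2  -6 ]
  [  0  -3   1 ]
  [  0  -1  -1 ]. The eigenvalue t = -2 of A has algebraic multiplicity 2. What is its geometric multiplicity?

A + 2I = [[4, -2, -6], [0, -1, 1], [0, -1, 1]].
This matrix has rank 2, so its null space has dimension 3 − 2 = 1.

1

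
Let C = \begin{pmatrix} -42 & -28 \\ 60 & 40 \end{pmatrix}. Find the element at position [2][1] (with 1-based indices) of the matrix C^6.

-1920

Characteristic polynomial: λ^2 + 2λ = λ(λ + 2), so the eigenvalues are -2, 0.
λ=0: eigenvector (-2, 3).
λ=-2: eigenvector (7, -10).
P = [[-2, 7], [3, -10]], D = diag(0, -2), P⁻¹ = [[10, 7], [3, 2]].
C⁶ = P·diag(0, 64)·P⁻¹ = [[1344, 896], [-1920, -1280]].
The requested entry is -1920.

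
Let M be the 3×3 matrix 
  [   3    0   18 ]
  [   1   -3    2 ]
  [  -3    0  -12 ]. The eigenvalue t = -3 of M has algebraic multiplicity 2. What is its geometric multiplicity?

1

M + 3I = [[6, 0, 18], [1, 0, 2], [-3, 0, -9]].
This matrix has rank 2, so its null space has dimension 3 − 2 = 1.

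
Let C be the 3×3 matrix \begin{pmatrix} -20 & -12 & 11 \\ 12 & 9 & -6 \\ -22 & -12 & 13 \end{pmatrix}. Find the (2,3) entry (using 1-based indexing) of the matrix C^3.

Characteristic polynomial: λ^3 - 2λ^2 - 9λ + 18 = (λ - 3)(λ - 2)(λ + 3), so the eigenvalues are -3, 2, 3.
λ=3: eigenvector (1, -1, 1).
λ=-3: eigenvector (-2, 1, -2).
λ=2: eigenvector (1, 0, 2).
P = [[1, -2, 1], [-1, 1, 0], [1, -2, 2]], D = diag(3, -3, 2), P⁻¹ = [[-2, -2, 1], [-2, -1, 1], [-1, 0, 1]].
C³ = P·diag(27, -27, 8)·P⁻¹ = [[-170, -108, 89], [108, 81, -54], [-178, -108, 97]].
The requested entry is -54.

-54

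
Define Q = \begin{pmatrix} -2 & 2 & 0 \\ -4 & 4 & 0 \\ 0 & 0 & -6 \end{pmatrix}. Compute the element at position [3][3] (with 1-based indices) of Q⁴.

Characteristic polynomial: t^3 + 4t^2 - 12t = t(t - 2)(t + 6), so the eigenvalues are -6, 0, 2.
t=0: eigenvector (1, 1, 0).
t=2: eigenvector (1, 2, 0).
t=-6: eigenvector (0, 0, 1).
P = [[1, 1, 0], [1, 2, 0], [0, 0, 1]], D = diag(0, 2, -6), P⁻¹ = [[2, -1, 0], [-1, 1, 0], [0, 0, 1]].
Q⁴ = P·diag(0, 16, 1296)·P⁻¹ = [[-16, 16, 0], [-32, 32, 0], [0, 0, 1296]].
The requested entry is 1296.

1296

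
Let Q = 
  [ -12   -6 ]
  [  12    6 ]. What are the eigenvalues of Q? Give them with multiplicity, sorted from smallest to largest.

-6, 0

Characteristic polynomial: p(λ) = λ^2 + 6λ = λ(λ + 6).
Roots (with multiplicity): -6, 0.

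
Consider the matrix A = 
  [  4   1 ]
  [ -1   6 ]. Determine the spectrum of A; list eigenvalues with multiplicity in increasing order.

Characteristic polynomial: p(s) = s^2 - 10s + 25 = (s - 5)^2.
Roots (with multiplicity): 5, 5.

5, 5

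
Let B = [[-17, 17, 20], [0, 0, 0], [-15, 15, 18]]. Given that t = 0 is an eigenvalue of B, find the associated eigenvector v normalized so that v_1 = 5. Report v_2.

5

B = [[-17, 17, 20], [0, 0, 0], [-15, 15, 18]].
Solving (B)v = 0 gives the eigenspace spanned by (5, 5, 0).
With v_1 = 5, v = (5, 5, 0), so v_2 = 5.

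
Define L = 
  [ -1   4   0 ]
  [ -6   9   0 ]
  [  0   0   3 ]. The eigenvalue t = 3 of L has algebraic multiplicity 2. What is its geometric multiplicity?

2

L − 3I = [[-4, 4, 0], [-6, 6, 0], [0, 0, 0]].
This matrix has rank 1, so its null space has dimension 3 − 1 = 2.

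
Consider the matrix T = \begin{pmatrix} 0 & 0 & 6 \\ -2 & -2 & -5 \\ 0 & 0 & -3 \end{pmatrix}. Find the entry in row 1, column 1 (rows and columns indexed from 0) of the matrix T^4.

Characteristic polynomial: μ^3 + 5μ^2 + 6μ = μ(μ + 2)(μ + 3), so the eigenvalues are -3, -2, 0.
μ=0: eigenvector (1, -1, 0).
μ=-2: eigenvector (0, 1, 0).
μ=-3: eigenvector (-2, 1, 1).
P = [[1, 0, -2], [-1, 1, 1], [0, 0, 1]], D = diag(0, -2, -3), P⁻¹ = [[1, 0, 2], [1, 1, 1], [0, 0, 1]].
T⁴ = P·diag(0, 16, 81)·P⁻¹ = [[0, 0, -162], [16, 16, 97], [0, 0, 81]].
The requested entry is 16.

16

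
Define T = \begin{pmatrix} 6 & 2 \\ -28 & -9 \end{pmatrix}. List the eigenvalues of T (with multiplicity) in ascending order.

-2, -1

Characteristic polynomial: p(μ) = μ^2 + 3μ + 2 = (μ + 1)(μ + 2).
Roots (with multiplicity): -2, -1.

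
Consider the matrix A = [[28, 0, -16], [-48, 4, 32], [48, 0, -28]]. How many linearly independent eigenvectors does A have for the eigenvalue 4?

2

A − 4I = [[24, 0, -16], [-48, 0, 32], [48, 0, -32]].
This matrix has rank 1, so its null space has dimension 3 − 1 = 2.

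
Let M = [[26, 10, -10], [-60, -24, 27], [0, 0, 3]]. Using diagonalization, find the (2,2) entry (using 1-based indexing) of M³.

-624

Characteristic polynomial: s^3 - 5s^2 - 18s + 72 = (s - 6)(s - 3)(s + 4), so the eigenvalues are -4, 3, 6.
s=-4: eigenvector (1, -3, 0).
s=3: eigenvector (0, 1, 1).
s=6: eigenvector (1, -2, 0).
P = [[1, 0, 1], [-3, 1, -2], [0, 1, 0]], D = diag(-4, 3, 6), P⁻¹ = [[-2, -1, 1], [0, 0, 1], [3, 1, -1]].
M³ = P·diag(-64, 27, 216)·P⁻¹ = [[776, 280, -280], [-1680, -624, 651], [0, 0, 27]].
The requested entry is -624.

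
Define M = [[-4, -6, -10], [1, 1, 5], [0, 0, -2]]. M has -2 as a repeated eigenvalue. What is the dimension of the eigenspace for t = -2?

2

M + 2I = [[-2, -6, -10], [1, 3, 5], [0, 0, 0]].
This matrix has rank 1, so its null space has dimension 3 − 1 = 2.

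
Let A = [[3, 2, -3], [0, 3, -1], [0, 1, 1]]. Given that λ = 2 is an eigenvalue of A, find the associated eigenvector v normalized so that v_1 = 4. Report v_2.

A − 2I = [[1, 2, -3], [0, 1, -1], [0, 1, -1]].
Solving (A − 2I)v = 0 gives the eigenspace spanned by (4, 4, 4).
With v_1 = 4, v = (4, 4, 4), so v_2 = 4.

4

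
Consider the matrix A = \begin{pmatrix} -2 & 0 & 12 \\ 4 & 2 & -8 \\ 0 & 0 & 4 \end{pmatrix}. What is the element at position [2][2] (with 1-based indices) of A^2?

4

Characteristic polynomial: t^3 - 4t^2 - 4t + 16 = (t - 4)(t - 2)(t + 2), so the eigenvalues are -2, 2, 4.
t=2: eigenvector (0, 1, 0).
t=-2: eigenvector (1, -1, 0).
t=4: eigenvector (2, 0, 1).
P = [[0, 1, 2], [1, -1, 0], [0, 0, 1]], D = diag(2, -2, 4), P⁻¹ = [[1, 1, -2], [1, 0, -2], [0, 0, 1]].
A² = P·diag(4, 4, 16)·P⁻¹ = [[4, 0, 24], [0, 4, 0], [0, 0, 16]].
The requested entry is 4.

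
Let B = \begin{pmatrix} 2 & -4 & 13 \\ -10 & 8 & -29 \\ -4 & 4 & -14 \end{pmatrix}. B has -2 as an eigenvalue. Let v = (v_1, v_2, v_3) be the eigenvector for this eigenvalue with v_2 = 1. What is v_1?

1

B + 2I = [[4, -4, 13], [-10, 10, -29], [-4, 4, -12]].
Solving (B + 2I)v = 0 gives the eigenspace spanned by (1, 1, 0).
With v_2 = 1, v = (1, 1, 0), so v_1 = 1.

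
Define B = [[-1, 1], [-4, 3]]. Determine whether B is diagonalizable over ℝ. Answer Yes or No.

No

Characteristic polynomial: p(r) = r^2 - 2r + 1 = (r - 1)^2.
r = 1 has algebraic multiplicity 2; rank(B − 1I) = 1, so geometric multiplicity = 1.
Geometric multiplicity < algebraic multiplicity, so B is not diagonalizable.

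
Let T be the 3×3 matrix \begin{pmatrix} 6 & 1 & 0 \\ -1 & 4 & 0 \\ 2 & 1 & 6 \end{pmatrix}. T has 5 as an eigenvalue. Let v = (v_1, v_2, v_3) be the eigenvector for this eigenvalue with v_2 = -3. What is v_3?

T − 5I = [[1, 1, 0], [-1, -1, 0], [2, 1, 1]].
Solving (T − 5I)v = 0 gives the eigenspace spanned by (3, -3, -3).
With v_2 = -3, v = (3, -3, -3), so v_3 = -3.

-3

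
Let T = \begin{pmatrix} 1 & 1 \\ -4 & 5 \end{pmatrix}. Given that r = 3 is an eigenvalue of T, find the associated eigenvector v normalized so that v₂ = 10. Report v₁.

5

T − 3I = [[-2, 1], [-4, 2]].
Solving (T − 3I)v = 0 gives the eigenspace spanned by (5, 10).
With v₂ = 10, v = (5, 10), so v₁ = 5.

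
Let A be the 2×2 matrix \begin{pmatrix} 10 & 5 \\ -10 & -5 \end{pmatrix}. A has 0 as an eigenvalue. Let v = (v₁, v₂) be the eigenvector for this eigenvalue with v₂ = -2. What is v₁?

A = [[10, 5], [-10, -5]].
Solving (A)v = 0 gives the eigenspace spanned by (1, -2).
With v₂ = -2, v = (1, -2), so v₁ = 1.

1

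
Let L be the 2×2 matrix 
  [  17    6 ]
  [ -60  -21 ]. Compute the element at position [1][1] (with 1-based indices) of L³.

Characteristic polynomial: t^2 + 4t + 3 = (t + 1)(t + 3), so the eigenvalues are -3, -1.
t=-1: eigenvector (1, -3).
t=-3: eigenvector (-3, 10).
P = [[1, -3], [-3, 10]], D = diag(-1, -3), P⁻¹ = [[10, 3], [3, 1]].
L³ = P·diag(-1, -27)·P⁻¹ = [[233, 78], [-780, -261]].
The requested entry is 233.

233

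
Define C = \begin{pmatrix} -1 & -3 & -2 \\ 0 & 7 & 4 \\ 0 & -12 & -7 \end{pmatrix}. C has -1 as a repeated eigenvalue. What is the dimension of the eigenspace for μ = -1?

C + 1I = [[0, -3, -2], [0, 8, 4], [0, -12, -6]].
This matrix has rank 2, so its null space has dimension 3 − 2 = 1.

1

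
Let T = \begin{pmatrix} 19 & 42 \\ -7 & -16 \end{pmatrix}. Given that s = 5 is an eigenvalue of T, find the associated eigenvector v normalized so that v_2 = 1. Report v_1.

T − 5I = [[14, 42], [-7, -21]].
Solving (T − 5I)v = 0 gives the eigenspace spanned by (-3, 1).
With v_2 = 1, v = (-3, 1), so v_1 = -3.

-3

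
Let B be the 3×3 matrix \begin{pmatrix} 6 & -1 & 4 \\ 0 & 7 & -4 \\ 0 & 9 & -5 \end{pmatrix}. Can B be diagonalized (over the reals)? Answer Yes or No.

Characteristic polynomial: p(s) = s^3 - 8s^2 + 13s - 6 = (s - 6)(s - 1)^2.
s = 1 has algebraic multiplicity 2; rank(B − 1I) = 2, so geometric multiplicity = 1.
Geometric multiplicity < algebraic multiplicity, so B is not diagonalizable.

No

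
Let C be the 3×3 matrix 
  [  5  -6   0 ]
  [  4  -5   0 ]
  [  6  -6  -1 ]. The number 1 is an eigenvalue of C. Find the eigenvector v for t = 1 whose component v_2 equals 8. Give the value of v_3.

C − 1I = [[4, -6, 0], [4, -6, 0], [6, -6, -2]].
Solving (C − 1I)v = 0 gives the eigenspace spanned by (12, 8, 12).
With v_2 = 8, v = (12, 8, 12), so v_3 = 12.

12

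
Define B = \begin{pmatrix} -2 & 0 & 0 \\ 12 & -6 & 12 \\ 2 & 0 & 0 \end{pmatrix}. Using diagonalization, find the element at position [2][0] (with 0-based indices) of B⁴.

Characteristic polynomial: λ^3 + 8λ^2 + 12λ = λ(λ + 2)(λ + 6), so the eigenvalues are -6, -2, 0.
λ=-2: eigenvector (1, 0, -1).
λ=-6: eigenvector (0, 1, 0).
λ=0: eigenvector (0, 2, 1).
P = [[1, 0, 0], [0, 1, 2], [-1, 0, 1]], D = diag(-2, -6, 0), P⁻¹ = [[1, 0, 0], [-2, 1, -2], [1, 0, 1]].
B⁴ = P·diag(16, 1296, 0)·P⁻¹ = [[16, 0, 0], [-2592, 1296, -2592], [-16, 0, 0]].
The requested entry is -16.

-16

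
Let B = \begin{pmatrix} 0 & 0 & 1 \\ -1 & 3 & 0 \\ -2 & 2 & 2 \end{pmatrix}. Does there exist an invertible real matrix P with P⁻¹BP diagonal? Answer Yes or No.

Characteristic polynomial: p(λ) = λ^3 - 5λ^2 + 8λ - 4 = (λ - 2)^2(λ - 1).
λ = 2 has algebraic multiplicity 2; rank(B − 2I) = 2, so geometric multiplicity = 1.
Geometric multiplicity < algebraic multiplicity, so B is not diagonalizable.

No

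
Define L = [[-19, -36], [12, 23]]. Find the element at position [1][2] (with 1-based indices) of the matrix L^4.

Characteristic polynomial: μ^2 - 4μ - 5 = (μ - 5)(μ + 1), so the eigenvalues are -1, 5.
μ=-1: eigenvector (-2, 1).
μ=5: eigenvector (-3, 2).
P = [[-2, -3], [1, 2]], D = diag(-1, 5), P⁻¹ = [[-2, -3], [1, 2]].
L⁴ = P·diag(1, 625)·P⁻¹ = [[-1871, -3744], [1248, 2497]].
The requested entry is -3744.

-3744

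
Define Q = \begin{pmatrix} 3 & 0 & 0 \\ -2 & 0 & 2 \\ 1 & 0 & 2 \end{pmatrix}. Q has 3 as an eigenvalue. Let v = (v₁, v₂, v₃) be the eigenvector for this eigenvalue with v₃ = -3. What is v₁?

-3

Q − 3I = [[0, 0, 0], [-2, -3, 2], [1, 0, -1]].
Solving (Q − 3I)v = 0 gives the eigenspace spanned by (-3, 0, -3).
With v₃ = -3, v = (-3, 0, -3), so v₁ = -3.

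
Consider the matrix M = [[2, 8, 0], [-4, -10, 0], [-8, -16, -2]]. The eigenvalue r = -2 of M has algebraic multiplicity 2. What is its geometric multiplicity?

2

M + 2I = [[4, 8, 0], [-4, -8, 0], [-8, -16, 0]].
This matrix has rank 1, so its null space has dimension 3 − 1 = 2.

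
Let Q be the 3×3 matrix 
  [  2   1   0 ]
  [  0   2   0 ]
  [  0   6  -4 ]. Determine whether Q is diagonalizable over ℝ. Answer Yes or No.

Characteristic polynomial: p(s) = s^3 - 12s + 16 = (s - 2)^2(s + 4).
s = 2 has algebraic multiplicity 2; rank(Q − 2I) = 2, so geometric multiplicity = 1.
Geometric multiplicity < algebraic multiplicity, so Q is not diagonalizable.

No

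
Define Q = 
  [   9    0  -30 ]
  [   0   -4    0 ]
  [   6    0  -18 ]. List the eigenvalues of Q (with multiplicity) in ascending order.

Characteristic polynomial: p(r) = r^3 + 13r^2 + 54r + 72 = (r + 3)(r + 4)(r + 6).
Roots (with multiplicity): -6, -4, -3.

-6, -4, -3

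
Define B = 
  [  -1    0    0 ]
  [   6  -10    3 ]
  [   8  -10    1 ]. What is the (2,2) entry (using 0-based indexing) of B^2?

-29

Characteristic polynomial: s^3 + 10s^2 + 29s + 20 = (s + 1)(s + 4)(s + 5), so the eigenvalues are -5, -4, -1.
s=-1: eigenvector (1, 1, 1).
s=-5: eigenvector (0, 3, 5).
s=-4: eigenvector (0, 1, 2).
P = [[1, 0, 0], [1, 3, 1], [1, 5, 2]], D = diag(-1, -5, -4), P⁻¹ = [[1, 0, 0], [-1, 2, -1], [2, -5, 3]].
B² = P·diag(1, 25, 16)·P⁻¹ = [[1, 0, 0], [-42, 70, -27], [-60, 90, -29]].
The requested entry is -29.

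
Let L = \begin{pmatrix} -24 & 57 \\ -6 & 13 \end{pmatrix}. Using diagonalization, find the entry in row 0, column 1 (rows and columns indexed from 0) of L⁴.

-38247

Characteristic polynomial: λ^2 + 11λ + 30 = (λ + 5)(λ + 6), so the eigenvalues are -6, -5.
λ=-6: eigenvector (19, 6).
λ=-5: eigenvector (3, 1).
P = [[19, 3], [6, 1]], D = diag(-6, -5), P⁻¹ = [[1, -3], [-6, 19]].
L⁴ = P·diag(1296, 625)·P⁻¹ = [[13374, -38247], [4026, -11453]].
The requested entry is -38247.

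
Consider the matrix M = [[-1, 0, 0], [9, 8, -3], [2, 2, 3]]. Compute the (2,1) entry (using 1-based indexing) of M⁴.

Characteristic polynomial: s^3 - 10s^2 + 19s + 30 = (s - 6)(s - 5)(s + 1), so the eigenvalues are -1, 5, 6.
s=6: eigenvector (0, 3, 2).
s=-1: eigenvector (1, -1, 0).
s=5: eigenvector (0, 1, 1).
P = [[0, 1, 0], [3, -1, 1], [2, 0, 1]], D = diag(6, -1, 5), P⁻¹ = [[1, 1, -1], [1, 0, 0], [-2, -2, 3]].
M⁴ = P·diag(1296, 1, 625)·P⁻¹ = [[1, 0, 0], [2637, 2638, -2013], [1342, 1342, -717]].
The requested entry is 2637.

2637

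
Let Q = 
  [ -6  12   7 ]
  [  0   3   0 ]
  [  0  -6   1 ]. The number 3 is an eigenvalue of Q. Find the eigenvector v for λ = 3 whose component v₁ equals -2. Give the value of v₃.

Q − 3I = [[-9, 12, 7], [0, 0, 0], [0, -6, -2]].
Solving (Q − 3I)v = 0 gives the eigenspace spanned by (-2, 2, -6).
With v₁ = -2, v = (-2, 2, -6), so v₃ = -6.

-6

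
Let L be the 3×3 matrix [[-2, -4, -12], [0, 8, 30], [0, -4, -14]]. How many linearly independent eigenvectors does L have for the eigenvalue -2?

L + 2I = [[0, -4, -12], [0, 10, 30], [0, -4, -12]].
This matrix has rank 1, so its null space has dimension 3 − 1 = 2.

2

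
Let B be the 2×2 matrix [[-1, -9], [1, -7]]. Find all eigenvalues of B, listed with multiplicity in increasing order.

-4, -4

Characteristic polynomial: p(t) = t^2 + 8t + 16 = (t + 4)^2.
Roots (with multiplicity): -4, -4.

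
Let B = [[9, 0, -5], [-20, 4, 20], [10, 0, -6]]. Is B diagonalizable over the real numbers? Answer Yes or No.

Yes

Characteristic polynomial: p(s) = s^3 - 7s^2 + 8s + 16 = (s - 4)^2(s + 1).
s = 4 has algebraic multiplicity 2; rank(B − 4I) = 1, so geometric multiplicity = 2.
Every eigenvalue has geometric = algebraic multiplicity, so B is diagonalizable.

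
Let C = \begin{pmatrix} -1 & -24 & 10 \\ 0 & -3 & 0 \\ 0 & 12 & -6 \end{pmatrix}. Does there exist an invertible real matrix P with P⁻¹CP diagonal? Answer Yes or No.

Characteristic polynomial: p(r) = r^3 + 10r^2 + 27r + 18 = (r + 1)(r + 3)(r + 6).
All 3 eigenvalues are distinct, so C is diagonalizable.

Yes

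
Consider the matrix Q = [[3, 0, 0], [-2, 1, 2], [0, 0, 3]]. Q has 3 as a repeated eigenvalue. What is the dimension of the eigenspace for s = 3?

2

Q − 3I = [[0, 0, 0], [-2, -2, 2], [0, 0, 0]].
This matrix has rank 1, so its null space has dimension 3 − 1 = 2.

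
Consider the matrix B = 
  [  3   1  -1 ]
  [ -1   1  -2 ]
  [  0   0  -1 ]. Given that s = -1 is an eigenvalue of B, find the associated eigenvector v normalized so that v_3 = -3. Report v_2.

-3

B + 1I = [[4, 1, -1], [-1, 2, -2], [0, 0, 0]].
Solving (B + 1I)v = 0 gives the eigenspace spanned by (0, -3, -3).
With v_3 = -3, v = (0, -3, -3), so v_2 = -3.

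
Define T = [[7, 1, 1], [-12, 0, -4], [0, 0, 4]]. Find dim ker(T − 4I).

2

T − 4I = [[3, 1, 1], [-12, -4, -4], [0, 0, 0]].
This matrix has rank 1, so its null space has dimension 3 − 1 = 2.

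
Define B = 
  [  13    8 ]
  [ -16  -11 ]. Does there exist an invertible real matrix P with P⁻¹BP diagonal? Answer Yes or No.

Yes

Characteristic polynomial: p(t) = t^2 - 2t - 15 = (t - 5)(t + 3).
All 2 eigenvalues are distinct, so B is diagonalizable.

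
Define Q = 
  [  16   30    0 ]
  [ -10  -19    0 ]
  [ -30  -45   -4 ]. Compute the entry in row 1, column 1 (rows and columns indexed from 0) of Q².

61

Characteristic polynomial: t^3 + 7t^2 + 8t - 16 = (t - 1)(t + 4)^2, so the eigenvalues are -4, -4, 1.
t=-4: eigenvector (-3, 2, 6).
t=1: eigenvector (-2, 1, 3).
t=-4: eigenvector (0, 0, 1).
P = [[-3, -2, 0], [2, 1, 0], [6, 3, 1]], D = diag(-4, 1, -4), P⁻¹ = [[1, 2, 0], [-2, -3, 0], [0, -3, 1]].
Q² = P·diag(16, 1, 16)·P⁻¹ = [[-44, -90, 0], [30, 61, 0], [90, 135, 16]].
The requested entry is 61.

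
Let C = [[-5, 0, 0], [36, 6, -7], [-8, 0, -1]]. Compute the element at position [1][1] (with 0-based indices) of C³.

216

Characteristic polynomial: μ^3 - 31μ - 30 = (μ - 6)(μ + 1)(μ + 5), so the eigenvalues are -5, -1, 6.
μ=-1: eigenvector (0, 1, 1).
μ=6: eigenvector (0, 1, 0).
μ=-5: eigenvector (1, -2, 2).
P = [[0, 0, 1], [1, 1, -2], [1, 0, 2]], D = diag(-1, 6, -5), P⁻¹ = [[-2, 0, 1], [4, 1, -1], [1, 0, 0]].
C³ = P·diag(-1, 216, -125)·P⁻¹ = [[-125, 0, 0], [1116, 216, -217], [-248, 0, -1]].
The requested entry is 216.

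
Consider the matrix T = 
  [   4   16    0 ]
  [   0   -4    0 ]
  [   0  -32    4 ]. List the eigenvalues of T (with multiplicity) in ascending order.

Characteristic polynomial: p(r) = r^3 - 4r^2 - 16r + 64 = (r - 4)^2(r + 4).
Roots (with multiplicity): -4, 4, 4.

-4, 4, 4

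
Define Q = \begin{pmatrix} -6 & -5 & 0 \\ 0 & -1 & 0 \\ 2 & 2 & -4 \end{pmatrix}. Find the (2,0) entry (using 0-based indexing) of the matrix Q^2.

Characteristic polynomial: s^3 + 11s^2 + 34s + 24 = (s + 1)(s + 4)(s + 6), so the eigenvalues are -6, -4, -1.
s=-6: eigenvector (1, 0, -1).
s=-1: eigenvector (-1, 1, 0).
s=-4: eigenvector (0, 0, 1).
P = [[1, -1, 0], [0, 1, 0], [-1, 0, 1]], D = diag(-6, -1, -4), P⁻¹ = [[1, 1, 0], [0, 1, 0], [1, 1, 1]].
Q² = P·diag(36, 1, 16)·P⁻¹ = [[36, 35, 0], [0, 1, 0], [-20, -20, 16]].
The requested entry is -20.

-20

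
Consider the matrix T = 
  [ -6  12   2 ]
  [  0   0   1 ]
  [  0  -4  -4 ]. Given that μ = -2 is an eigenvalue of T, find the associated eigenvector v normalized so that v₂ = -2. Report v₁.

-4

T + 2I = [[-4, 12, 2], [0, 2, 1], [0, -4, -2]].
Solving (T + 2I)v = 0 gives the eigenspace spanned by (-4, -2, 4).
With v₂ = -2, v = (-4, -2, 4), so v₁ = -4.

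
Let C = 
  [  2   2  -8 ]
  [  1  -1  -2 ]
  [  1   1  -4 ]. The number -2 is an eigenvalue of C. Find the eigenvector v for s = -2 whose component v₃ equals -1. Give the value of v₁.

-2

C + 2I = [[4, 2, -8], [1, 1, -2], [1, 1, -2]].
Solving (C + 2I)v = 0 gives the eigenspace spanned by (-2, 0, -1).
With v₃ = -1, v = (-2, 0, -1), so v₁ = -2.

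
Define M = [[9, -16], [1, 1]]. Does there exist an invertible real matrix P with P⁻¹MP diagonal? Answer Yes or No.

No

Characteristic polynomial: p(s) = s^2 - 10s + 25 = (s - 5)^2.
s = 5 has algebraic multiplicity 2; rank(M − 5I) = 1, so geometric multiplicity = 1.
Geometric multiplicity < algebraic multiplicity, so M is not diagonalizable.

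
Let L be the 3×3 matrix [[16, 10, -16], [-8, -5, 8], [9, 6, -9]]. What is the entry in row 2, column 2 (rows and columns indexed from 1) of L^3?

Characteristic polynomial: s^3 - 2s^2 - 3s = s(s - 3)(s + 1), so the eigenvalues are -1, 0, 3.
s=0: eigenvector (1, 0, 1).
s=3: eigenvector (-2, 1, -1).
s=-1: eigenvector (4, -2, 3).
P = [[1, -2, 4], [0, 1, -2], [1, -1, 3]], D = diag(0, 3, -1), P⁻¹ = [[1, 2, 0], [-2, -1, 2], [-1, -1, 1]].
L³ = P·diag(0, 27, -1)·P⁻¹ = [[112, 58, -112], [-56, -29, 56], [57, 30, -57]].
The requested entry is -29.

-29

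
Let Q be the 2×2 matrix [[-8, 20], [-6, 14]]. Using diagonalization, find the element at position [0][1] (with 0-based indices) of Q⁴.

Characteristic polynomial: t^2 - 6t + 8 = (t - 4)(t - 2), so the eigenvalues are 2, 4.
t=4: eigenvector (-5, -3).
t=2: eigenvector (2, 1).
P = [[-5, 2], [-3, 1]], D = diag(4, 2), P⁻¹ = [[1, -2], [3, -5]].
Q⁴ = P·diag(256, 16)·P⁻¹ = [[-1184, 2400], [-720, 1456]].
The requested entry is 2400.

2400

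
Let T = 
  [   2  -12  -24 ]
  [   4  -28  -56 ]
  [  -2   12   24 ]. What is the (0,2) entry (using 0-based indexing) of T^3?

-288

Characteristic polynomial: μ^3 + 2μ^2 - 8μ = μ(μ - 2)(μ + 4), so the eigenvalues are -4, 0, 2.
μ=2: eigenvector (1, 2, -1).
μ=-4: eigenvector (2, 5, -2).
μ=0: eigenvector (0, -2, 1).
P = [[1, 2, 0], [2, 5, -2], [-1, -2, 1]], D = diag(2, -4, 0), P⁻¹ = [[1, -2, -4], [0, 1, 2], [1, 0, 1]].
T³ = P·diag(8, -64, 0)·P⁻¹ = [[8, -144, -288], [16, -352, -704], [-8, 144, 288]].
The requested entry is -288.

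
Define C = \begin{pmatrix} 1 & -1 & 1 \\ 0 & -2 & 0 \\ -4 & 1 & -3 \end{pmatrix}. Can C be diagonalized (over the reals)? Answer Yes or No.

No

Characteristic polynomial: p(s) = s^3 + 4s^2 + 5s + 2 = (s + 1)^2(s + 2).
s = -1 has algebraic multiplicity 2; rank(C + 1I) = 2, so geometric multiplicity = 1.
Geometric multiplicity < algebraic multiplicity, so C is not diagonalizable.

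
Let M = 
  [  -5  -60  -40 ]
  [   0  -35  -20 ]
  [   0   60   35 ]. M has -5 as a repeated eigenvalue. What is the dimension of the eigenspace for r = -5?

M + 5I = [[0, -60, -40], [0, -30, -20], [0, 60, 40]].
This matrix has rank 1, so its null space has dimension 3 − 1 = 2.

2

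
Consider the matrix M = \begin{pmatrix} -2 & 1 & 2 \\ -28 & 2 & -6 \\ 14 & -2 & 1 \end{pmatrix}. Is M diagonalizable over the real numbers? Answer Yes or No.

Characteristic polynomial: p(λ) = λ^3 - λ^2 - 16λ - 20 = (λ - 5)(λ + 2)^2.
λ = -2 has algebraic multiplicity 2; rank(M + 2I) = 2, so geometric multiplicity = 1.
Geometric multiplicity < algebraic multiplicity, so M is not diagonalizable.

No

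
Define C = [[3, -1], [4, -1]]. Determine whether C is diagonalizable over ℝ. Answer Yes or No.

Characteristic polynomial: p(r) = r^2 - 2r + 1 = (r - 1)^2.
r = 1 has algebraic multiplicity 2; rank(C − 1I) = 1, so geometric multiplicity = 1.
Geometric multiplicity < algebraic multiplicity, so C is not diagonalizable.

No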